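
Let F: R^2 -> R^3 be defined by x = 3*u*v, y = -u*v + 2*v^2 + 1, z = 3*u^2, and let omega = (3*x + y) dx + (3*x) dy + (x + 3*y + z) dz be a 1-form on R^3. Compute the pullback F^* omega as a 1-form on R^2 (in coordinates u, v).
F^* omega = (18*u^3 + 51*u*v^2 + 18*u + 6*v^3 + 3*v) du + (3*u*(5*u*v + 14*v^2 + 1)) dv

Using F^*(f dg) = (f ∘ F) d(g ∘ F), substitute each coordinate x_i by F_i(u, v) in f_i, and replace dx_i by d F_i = (∂F_i/∂u) du + (∂F_i/∂v) dv.
  For the x component: f_1(F) = 8*u*v + 2*v^2 + 1; d F_1 = (3*v) du + (3*u) dv
  For the y component: f_2(F) = 9*u*v; d F_2 = (-v) du + (-u + 4*v) dv
  For the z component: f_3(F) = 3*u^2 + 6*v^2 + 3; d F_3 = (6*u) du + (0) dv
Combining and collecting du, dv coefficients:
  coeff of du: 18*u^3 + 51*u*v^2 + 18*u + 6*v^3 + 3*v
  coeff of dv: 3*u*(5*u*v + 14*v^2 + 1)
F^* omega = (18*u^3 + 51*u*v^2 + 18*u + 6*v^3 + 3*v) du + (3*u*(5*u*v + 14*v^2 + 1)) dv.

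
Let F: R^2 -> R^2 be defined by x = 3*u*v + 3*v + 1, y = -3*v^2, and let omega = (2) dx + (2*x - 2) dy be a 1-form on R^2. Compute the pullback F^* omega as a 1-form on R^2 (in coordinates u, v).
F^* omega = (6*v) du + (-36*u*v^2 + 6*u - 36*v^2 + 6) dv

Using F^*(f dg) = (f ∘ F) d(g ∘ F), substitute each coordinate x_i by F_i(u, v) in f_i, and replace dx_i by d F_i = (∂F_i/∂u) du + (∂F_i/∂v) dv.
  For the x component: f_1(F) = 2; d F_1 = (3*v) du + (3*u + 3) dv
  For the y component: f_2(F) = 6*v*(u + 1); d F_2 = (0) du + (-6*v) dv
Combining and collecting du, dv coefficients:
  coeff of du: 6*v
  coeff of dv: -36*u*v^2 + 6*u - 36*v^2 + 6
F^* omega = (6*v) du + (-36*u*v^2 + 6*u - 36*v^2 + 6) dv.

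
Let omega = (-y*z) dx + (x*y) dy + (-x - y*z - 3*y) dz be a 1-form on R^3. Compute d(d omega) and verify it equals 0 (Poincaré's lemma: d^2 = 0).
d(d omega) = 0

Step 1: d omega = sum_{i<j} (∂f_j/∂x_i - ∂f_i/∂x_j) dx_i ∧ dx_j:
  coeff of dx ∧ dy: y + z
  coeff of dx ∧ dz: y - 1
  coeff of dy ∧ dz: -z - 3
Step 2: Apply d again to each 2-form coefficient. The only possible 3-form in R^3 is dx ∧ dy ∧ dz, with coefficient
  ∂(coeff of dy∧dz)/∂x - ∂(coeff of dx∧dz)/∂y + ∂(coeff of dx∧dy)/∂z
  = ∂/∂x (-z - 3) - ∂/∂y (y - 1) + ∂/∂z (y + z).
Each of these terms simplifies to sums of mixed partials that cancel in pairs. The result is 0 (by equality of mixed partials for smooth functions — Schwarz / Clairaut).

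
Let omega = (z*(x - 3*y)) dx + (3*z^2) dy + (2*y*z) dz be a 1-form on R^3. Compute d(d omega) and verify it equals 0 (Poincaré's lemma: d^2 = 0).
d(d omega) = 0

Step 1: d omega = sum_{i<j} (∂f_j/∂x_i - ∂f_i/∂x_j) dx_i ∧ dx_j:
  coeff of dx ∧ dy: 3*z
  coeff of dx ∧ dz: -x + 3*y
  coeff of dy ∧ dz: -4*z
Step 2: Apply d again to each 2-form coefficient. The only possible 3-form in R^3 is dx ∧ dy ∧ dz, with coefficient
  ∂(coeff of dy∧dz)/∂x - ∂(coeff of dx∧dz)/∂y + ∂(coeff of dx∧dy)/∂z
  = ∂/∂x (-4*z) - ∂/∂y (-x + 3*y) + ∂/∂z (3*z).
Each of these terms simplifies to sums of mixed partials that cancel in pairs. The result is 0 (by equality of mixed partials for smooth functions — Schwarz / Clairaut).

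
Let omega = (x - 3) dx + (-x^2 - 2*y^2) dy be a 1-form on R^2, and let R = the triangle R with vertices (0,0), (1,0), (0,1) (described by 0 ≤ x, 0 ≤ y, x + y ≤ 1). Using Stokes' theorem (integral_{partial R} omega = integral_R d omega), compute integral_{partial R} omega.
integral_(partial R) omega = -1/3

Stokes: integral_partial_R omega = integral_R d omega with d omega = (∂Q/∂x - ∂P/∂y) dx ∧ dy.
  ∂Q/∂x = -2*x
  ∂P/∂y = 0
  integrand = ∂Q/∂x - ∂P/∂y = -2*x.
Integrating over R: integral_0^1 integral_0^{1-x} (-2*x) dy dx = -1/3.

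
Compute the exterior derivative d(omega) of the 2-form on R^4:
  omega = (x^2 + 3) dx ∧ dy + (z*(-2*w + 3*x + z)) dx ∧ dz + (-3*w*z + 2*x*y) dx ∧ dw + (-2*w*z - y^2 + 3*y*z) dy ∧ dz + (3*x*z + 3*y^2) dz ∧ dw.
d(omega) = (3*w + z) dx ∧ dz ∧ dw + (-2*x) dx ∧ dy ∧ dw + (6*y - 2*z) dy ∧ dz ∧ dw

For a 2-form omega = sum_{i<j} g_{ij} dx_i ∧ dx_j, the exterior derivative is
  d(omega) = sum_{i<j} d(g_{ij}) ∧ dx_i ∧ dx_j = sum_{i<j, k} (∂g_{ij}/∂x_k) dx_k ∧ dx_i ∧ dx_j.
Expand each term, using dx_k ∧ dx_i ∧ dx_j = sgn(permutation) dx_{(a)} ∧ dx_{(b)} ∧ dx_{(c)} with (a < b < c) sorted:
  d(z*(-2*w + 3*x + z)) includes (∂/∂w)(z*(-2*w + 3*x + z)) dw = (-2*z) dw, which multiplied by dx ∧ dz gives (-2*z) dx ∧ dz ∧ dw
  d(-3*w*z + 2*x*y) includes (∂/∂y)(-3*w*z + 2*x*y) dy = (2*x) dy, which multiplied by dx ∧ dw gives (-2*x) dx ∧ dy ∧ dw
  d(-3*w*z + 2*x*y) includes (∂/∂z)(-3*w*z + 2*x*y) dz = (-3*w) dz, which multiplied by dx ∧ dw gives (3*w) dx ∧ dz ∧ dw
  d(-2*w*z - y^2 + 3*y*z) includes (∂/∂w)(-2*w*z - y^2 + 3*y*z) dw = (-2*z) dw, which multiplied by dy ∧ dz gives (-2*z) dy ∧ dz ∧ dw
  d(3*x*z + 3*y^2) includes (∂/∂x)(3*x*z + 3*y^2) dx = (3*z) dx, which multiplied by dz ∧ dw gives (3*z) dx ∧ dz ∧ dw
  d(3*x*z + 3*y^2) includes (∂/∂y)(3*x*z + 3*y^2) dy = (6*y) dy, which multiplied by dz ∧ dw gives (6*y) dy ∧ dz ∧ dw
Collecting like 3-forms: d(omega) = (3*w + z) dx ∧ dz ∧ dw + (-2*x) dx ∧ dy ∧ dw + (6*y - 2*z) dy ∧ dz ∧ dw.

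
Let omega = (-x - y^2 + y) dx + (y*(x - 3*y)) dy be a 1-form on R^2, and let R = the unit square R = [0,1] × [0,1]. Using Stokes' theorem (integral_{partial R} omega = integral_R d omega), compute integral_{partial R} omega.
integral_(partial R) omega = 1/2

Stokes: integral_partial_R omega = integral_R d omega with d omega = (∂Q/∂x - ∂P/∂y) dx ∧ dy.
  ∂Q/∂x = y
  ∂P/∂y = 1 - 2*y
  integrand = ∂Q/∂x - ∂P/∂y = 3*y - 1.
Integrating over R: integral_0^1 integral_0^1 (3*y - 1) dx dy = 1/2.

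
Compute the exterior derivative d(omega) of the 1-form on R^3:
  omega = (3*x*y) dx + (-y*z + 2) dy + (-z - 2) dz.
d(omega) = (-3*x) dx ∧ dy + (y) dy ∧ dz

For a 1-form omega = sum_i f_i dx_i, the exterior derivative is
  d(omega) = sum_{i < j} (∂f_j/∂x_i - ∂f_i/∂x_j) dx_i ∧ dx_j.
  coefficient of dx ∧ dy: ∂f_2/∂x - ∂f_1/∂y = ∂(-y*z + 2)/∂x - ∂(3*x*y)/∂y = -3*x
  coefficient of dy ∧ dz: ∂f_3/∂y - ∂f_2/∂z = ∂(-z - 2)/∂y - ∂(-y*z + 2)/∂z = y
Assembling: d(omega) = (-3*x) dx ∧ dy + (y) dy ∧ dz.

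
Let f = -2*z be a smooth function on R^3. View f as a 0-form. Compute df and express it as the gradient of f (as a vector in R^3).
df = (0) dx + (0) dy + (-2) dz; grad f = (0, 0, -2)

For a 0-form f, d f = (∂f/∂x) dx + (∂f/∂y) dy + (∂f/∂z) dz. The components of the vector representation are exactly the entries of grad f in Cartesian coordinates:
  ∂f/∂x = 0
  ∂f/∂y = 0
  ∂f/∂z = -2.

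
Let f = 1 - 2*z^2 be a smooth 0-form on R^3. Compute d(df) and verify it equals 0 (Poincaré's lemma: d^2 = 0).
d(df) = 0

Step 1: df = sum_i (∂f/∂x_i) dx_i = (0) dx + (0) dy + (-4*z) dz.
Step 2: Apply d again. Using the 1-form formula, the coefficient of dx ∧ dy in d(df) is ∂^2 f/∂x ∂y - ∂^2 f/∂y ∂x = (0) - (0) = 0 (equality of mixed partials for smooth f).
Similarly for dx ∧ dz and dy ∧ dz — all coefficients vanish. So d(df) = 0.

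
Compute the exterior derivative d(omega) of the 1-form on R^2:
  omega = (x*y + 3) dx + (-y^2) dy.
d(omega) = (-x) dx ∧ dy

For a 1-form omega = sum_i f_i dx_i, the exterior derivative is
  d(omega) = sum_{i < j} (∂f_j/∂x_i - ∂f_i/∂x_j) dx_i ∧ dx_j.
  coefficient of dx ∧ dy: ∂f_2/∂x - ∂f_1/∂y = ∂(-y^2)/∂x - ∂(x*y + 3)/∂y = -x
Assembling: d(omega) = (-x) dx ∧ dy.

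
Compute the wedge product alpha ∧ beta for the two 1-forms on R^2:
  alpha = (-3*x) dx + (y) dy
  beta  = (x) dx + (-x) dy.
alpha ∧ beta = (x*(3*x - y)) dx ∧ dy

Distribute the wedge, using dx_i ∧ dx_j = -dx_j ∧ dx_i and dx_i ∧ dx_i = 0. For each pair (i, j) with i < j, the coefficient of dx_i ∧ dx_j in alpha ∧ beta is (alpha_i * beta_j - alpha_j * beta_i). Collecting: alpha ∧ beta = (x*(3*x - y)) dx ∧ dy.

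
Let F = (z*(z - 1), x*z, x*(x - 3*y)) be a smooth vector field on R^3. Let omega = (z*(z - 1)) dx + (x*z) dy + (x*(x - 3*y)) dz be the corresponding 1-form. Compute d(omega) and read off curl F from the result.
d(omega) = (-4*x) dy ∧ dz + (-2*x + 3*y + 2*z - 1) dz ∧ dx + (z) dx ∧ dy; curl F = (-4*x, -2*x + 3*y + 2*z - 1, z)

d omega = sum_{i<j} (∂f_j/∂x_i - ∂f_i/∂x_j) dx_i ∧ dx_j. Under the identification (dy ∧ dz, dz ∧ dx, dx ∧ dy) ↔ (e_x, e_y, e_z), the coefficients are exactly the components of curl F. Compute:
  ∂R/∂y - ∂Q/∂z = (-3*x) - (x) = -4*x
  ∂P/∂z - ∂R/∂x = (2*z - 1) - (2*x - 3*y) = -2*x + 3*y + 2*z - 1
  ∂Q/∂x - ∂P/∂y = (z) - (0) = z.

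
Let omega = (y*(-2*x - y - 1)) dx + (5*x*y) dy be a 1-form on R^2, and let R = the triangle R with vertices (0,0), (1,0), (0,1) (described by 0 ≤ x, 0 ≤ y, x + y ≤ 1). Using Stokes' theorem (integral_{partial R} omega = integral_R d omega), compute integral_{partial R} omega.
integral_(partial R) omega = 2

Stokes: integral_partial_R omega = integral_R d omega with d omega = (∂Q/∂x - ∂P/∂y) dx ∧ dy.
  ∂Q/∂x = 5*y
  ∂P/∂y = -2*x - 2*y - 1
  integrand = ∂Q/∂x - ∂P/∂y = 2*x + 7*y + 1.
Integrating over R: integral_0^1 integral_0^{1-x} (2*x + 7*y + 1) dy dx = 2.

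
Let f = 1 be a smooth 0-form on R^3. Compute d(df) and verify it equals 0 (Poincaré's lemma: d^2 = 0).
d(df) = 0

Step 1: df = sum_i (∂f/∂x_i) dx_i = (0) dx + (0) dy + (0) dz.
Step 2: Apply d again. Using the 1-form formula, the coefficient of dx ∧ dy in d(df) is ∂^2 f/∂x ∂y - ∂^2 f/∂y ∂x = (0) - (0) = 0 (equality of mixed partials for smooth f).
Similarly for dx ∧ dz and dy ∧ dz — all coefficients vanish. So d(df) = 0.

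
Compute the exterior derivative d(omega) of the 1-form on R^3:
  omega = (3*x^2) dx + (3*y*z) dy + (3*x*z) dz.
d(omega) = (3*z) dx ∧ dz + (-3*y) dy ∧ dz

For a 1-form omega = sum_i f_i dx_i, the exterior derivative is
  d(omega) = sum_{i < j} (∂f_j/∂x_i - ∂f_i/∂x_j) dx_i ∧ dx_j.
  coefficient of dx ∧ dz: ∂f_3/∂x - ∂f_1/∂z = ∂(3*x*z)/∂x - ∂(3*x^2)/∂z = 3*z
  coefficient of dy ∧ dz: ∂f_3/∂y - ∂f_2/∂z = ∂(3*x*z)/∂y - ∂(3*y*z)/∂z = -3*y
Assembling: d(omega) = (3*z) dx ∧ dz + (-3*y) dy ∧ dz.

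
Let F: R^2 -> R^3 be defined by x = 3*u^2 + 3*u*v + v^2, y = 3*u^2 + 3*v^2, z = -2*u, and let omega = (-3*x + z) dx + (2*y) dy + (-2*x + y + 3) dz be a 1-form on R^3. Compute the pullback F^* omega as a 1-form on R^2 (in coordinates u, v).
F^* omega = (-18*u^3 - 81*u^2*v - 6*u^2 - 9*u*v^2 + 6*u*v - 9*v^3 - 2*v^2 - 6) du + (-27*u^3 - 9*u^2*v - 6*u^2 - 27*u*v^2 - 4*u*v + 30*v^3) dv

Using F^*(f dg) = (f ∘ F) d(g ∘ F), substitute each coordinate x_i by F_i(u, v) in f_i, and replace dx_i by d F_i = (∂F_i/∂u) du + (∂F_i/∂v) dv.
  For the x component: f_1(F) = -9*u^2 - 9*u*v - 2*u - 3*v^2; d F_1 = (6*u + 3*v) du + (3*u + 2*v) dv
  For the y component: f_2(F) = 6*u^2 + 6*v^2; d F_2 = (6*u) du + (6*v) dv
  For the z component: f_3(F) = -3*u^2 - 6*u*v + v^2 + 3; d F_3 = (-2) du + (0) dv
Combining and collecting du, dv coefficients:
  coeff of du: -18*u^3 - 81*u^2*v - 6*u^2 - 9*u*v^2 + 6*u*v - 9*v^3 - 2*v^2 - 6
  coeff of dv: -27*u^3 - 9*u^2*v - 6*u^2 - 27*u*v^2 - 4*u*v + 30*v^3
F^* omega = (-18*u^3 - 81*u^2*v - 6*u^2 - 9*u*v^2 + 6*u*v - 9*v^3 - 2*v^2 - 6) du + (-27*u^3 - 9*u^2*v - 6*u^2 - 27*u*v^2 - 4*u*v + 30*v^3) dv.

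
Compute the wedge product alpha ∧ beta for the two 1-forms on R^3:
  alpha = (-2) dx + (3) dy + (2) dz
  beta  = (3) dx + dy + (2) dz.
alpha ∧ beta = (-11) dx ∧ dy + (-10) dx ∧ dz + (4) dy ∧ dz

Distribute the wedge, using dx_i ∧ dx_j = -dx_j ∧ dx_i and dx_i ∧ dx_i = 0. For each pair (i, j) with i < j, the coefficient of dx_i ∧ dx_j in alpha ∧ beta is (alpha_i * beta_j - alpha_j * beta_i). Collecting: alpha ∧ beta = (-11) dx ∧ dy + (-10) dx ∧ dz + (4) dy ∧ dz.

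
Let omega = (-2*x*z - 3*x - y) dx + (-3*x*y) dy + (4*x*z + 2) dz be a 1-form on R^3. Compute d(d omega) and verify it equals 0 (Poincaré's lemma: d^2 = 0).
d(d omega) = 0

Step 1: d omega = sum_{i<j} (∂f_j/∂x_i - ∂f_i/∂x_j) dx_i ∧ dx_j:
  coeff of dx ∧ dy: 1 - 3*y
  coeff of dx ∧ dz: 2*x + 4*z
  coeff of dy ∧ dz: 0
Step 2: Apply d again to each 2-form coefficient. The only possible 3-form in R^3 is dx ∧ dy ∧ dz, with coefficient
  ∂(coeff of dy∧dz)/∂x - ∂(coeff of dx∧dz)/∂y + ∂(coeff of dx∧dy)/∂z
  = ∂/∂x (0) - ∂/∂y (2*x + 4*z) + ∂/∂z (1 - 3*y).
Each of these terms simplifies to sums of mixed partials that cancel in pairs. The result is 0 (by equality of mixed partials for smooth functions — Schwarz / Clairaut).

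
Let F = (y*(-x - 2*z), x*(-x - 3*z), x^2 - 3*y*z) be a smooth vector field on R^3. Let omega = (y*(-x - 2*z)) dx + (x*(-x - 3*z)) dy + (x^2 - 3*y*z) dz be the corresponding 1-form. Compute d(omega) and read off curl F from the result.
d(omega) = (3*x - 3*z) dy ∧ dz + (-2*x - 2*y) dz ∧ dx + (-x - z) dx ∧ dy; curl F = (3*x - 3*z, -2*x - 2*y, -x - z)

d omega = sum_{i<j} (∂f_j/∂x_i - ∂f_i/∂x_j) dx_i ∧ dx_j. Under the identification (dy ∧ dz, dz ∧ dx, dx ∧ dy) ↔ (e_x, e_y, e_z), the coefficients are exactly the components of curl F. Compute:
  ∂R/∂y - ∂Q/∂z = (-3*z) - (-3*x) = 3*x - 3*z
  ∂P/∂z - ∂R/∂x = (-2*y) - (2*x) = -2*x - 2*y
  ∂Q/∂x - ∂P/∂y = (-2*x - 3*z) - (-x - 2*z) = -x - z.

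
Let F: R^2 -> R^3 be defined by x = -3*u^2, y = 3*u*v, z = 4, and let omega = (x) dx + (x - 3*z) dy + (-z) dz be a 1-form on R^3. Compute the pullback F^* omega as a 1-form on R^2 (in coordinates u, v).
F^* omega = (18*u^3 - 9*u^2*v - 36*v) du + (9*u*(-u^2 - 4)) dv

Using F^*(f dg) = (f ∘ F) d(g ∘ F), substitute each coordinate x_i by F_i(u, v) in f_i, and replace dx_i by d F_i = (∂F_i/∂u) du + (∂F_i/∂v) dv.
  For the x component: f_1(F) = -3*u^2; d F_1 = (-6*u) du + (0) dv
  For the y component: f_2(F) = -3*u^2 - 12; d F_2 = (3*v) du + (3*u) dv
  For the z component: f_3(F) = -4; d F_3 = (0) du + (0) dv
Combining and collecting du, dv coefficients:
  coeff of du: 18*u^3 - 9*u^2*v - 36*v
  coeff of dv: 9*u*(-u^2 - 4)
F^* omega = (18*u^3 - 9*u^2*v - 36*v) du + (9*u*(-u^2 - 4)) dv.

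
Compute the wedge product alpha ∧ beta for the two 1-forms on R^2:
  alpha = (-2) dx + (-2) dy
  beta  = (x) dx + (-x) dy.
alpha ∧ beta = (4*x) dx ∧ dy

Distribute the wedge, using dx_i ∧ dx_j = -dx_j ∧ dx_i and dx_i ∧ dx_i = 0. For each pair (i, j) with i < j, the coefficient of dx_i ∧ dx_j in alpha ∧ beta is (alpha_i * beta_j - alpha_j * beta_i). Collecting: alpha ∧ beta = (4*x) dx ∧ dy.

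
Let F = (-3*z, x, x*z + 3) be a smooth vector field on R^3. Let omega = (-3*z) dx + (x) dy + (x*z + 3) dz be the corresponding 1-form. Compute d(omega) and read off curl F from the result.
d(omega) = (0) dy ∧ dz + (-z - 3) dz ∧ dx + (1) dx ∧ dy; curl F = (0, -z - 3, 1)

d omega = sum_{i<j} (∂f_j/∂x_i - ∂f_i/∂x_j) dx_i ∧ dx_j. Under the identification (dy ∧ dz, dz ∧ dx, dx ∧ dy) ↔ (e_x, e_y, e_z), the coefficients are exactly the components of curl F. Compute:
  ∂R/∂y - ∂Q/∂z = (0) - (0) = 0
  ∂P/∂z - ∂R/∂x = (-3) - (z) = -z - 3
  ∂Q/∂x - ∂P/∂y = (1) - (0) = 1.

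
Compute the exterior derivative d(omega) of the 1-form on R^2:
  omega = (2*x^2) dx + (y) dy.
d(omega) = 0

For a 1-form omega = sum_i f_i dx_i, the exterior derivative is
  d(omega) = sum_{i < j} (∂f_j/∂x_i - ∂f_i/∂x_j) dx_i ∧ dx_j.

Assembling: d(omega) = 0.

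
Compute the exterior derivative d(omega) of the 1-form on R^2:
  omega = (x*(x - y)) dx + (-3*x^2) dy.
d(omega) = (-5*x) dx ∧ dy

For a 1-form omega = sum_i f_i dx_i, the exterior derivative is
  d(omega) = sum_{i < j} (∂f_j/∂x_i - ∂f_i/∂x_j) dx_i ∧ dx_j.
  coefficient of dx ∧ dy: ∂f_2/∂x - ∂f_1/∂y = ∂(-3*x^2)/∂x - ∂(x*(x - y))/∂y = -5*x
Assembling: d(omega) = (-5*x) dx ∧ dy.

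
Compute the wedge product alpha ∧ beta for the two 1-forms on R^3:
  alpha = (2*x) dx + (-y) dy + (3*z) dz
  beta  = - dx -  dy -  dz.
alpha ∧ beta = (-2*x - y) dx ∧ dy + (-2*x + 3*z) dx ∧ dz + (y + 3*z) dy ∧ dz

Distribute the wedge, using dx_i ∧ dx_j = -dx_j ∧ dx_i and dx_i ∧ dx_i = 0. For each pair (i, j) with i < j, the coefficient of dx_i ∧ dx_j in alpha ∧ beta is (alpha_i * beta_j - alpha_j * beta_i). Collecting: alpha ∧ beta = (-2*x - y) dx ∧ dy + (-2*x + 3*z) dx ∧ dz + (y + 3*z) dy ∧ dz.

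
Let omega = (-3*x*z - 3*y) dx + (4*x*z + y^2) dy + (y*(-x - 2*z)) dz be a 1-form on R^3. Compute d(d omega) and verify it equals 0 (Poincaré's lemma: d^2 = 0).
d(d omega) = 0

Step 1: d omega = sum_{i<j} (∂f_j/∂x_i - ∂f_i/∂x_j) dx_i ∧ dx_j:
  coeff of dx ∧ dy: 4*z + 3
  coeff of dx ∧ dz: 3*x - y
  coeff of dy ∧ dz: -5*x - 2*z
Step 2: Apply d again to each 2-form coefficient. The only possible 3-form in R^3 is dx ∧ dy ∧ dz, with coefficient
  ∂(coeff of dy∧dz)/∂x - ∂(coeff of dx∧dz)/∂y + ∂(coeff of dx∧dy)/∂z
  = ∂/∂x (-5*x - 2*z) - ∂/∂y (3*x - y) + ∂/∂z (4*z + 3).
Each of these terms simplifies to sums of mixed partials that cancel in pairs. The result is 0 (by equality of mixed partials for smooth functions — Schwarz / Clairaut).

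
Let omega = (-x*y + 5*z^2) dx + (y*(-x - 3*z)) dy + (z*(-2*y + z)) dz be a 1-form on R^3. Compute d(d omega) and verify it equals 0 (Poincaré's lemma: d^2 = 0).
d(d omega) = 0

Step 1: d omega = sum_{i<j} (∂f_j/∂x_i - ∂f_i/∂x_j) dx_i ∧ dx_j:
  coeff of dx ∧ dy: x - y
  coeff of dx ∧ dz: -10*z
  coeff of dy ∧ dz: 3*y - 2*z
Step 2: Apply d again to each 2-form coefficient. The only possible 3-form in R^3 is dx ∧ dy ∧ dz, with coefficient
  ∂(coeff of dy∧dz)/∂x - ∂(coeff of dx∧dz)/∂y + ∂(coeff of dx∧dy)/∂z
  = ∂/∂x (3*y - 2*z) - ∂/∂y (-10*z) + ∂/∂z (x - y).
Each of these terms simplifies to sums of mixed partials that cancel in pairs. The result is 0 (by equality of mixed partials for smooth functions — Schwarz / Clairaut).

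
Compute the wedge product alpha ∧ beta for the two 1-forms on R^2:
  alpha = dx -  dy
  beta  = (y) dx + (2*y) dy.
alpha ∧ beta = (3*y) dx ∧ dy

Distribute the wedge, using dx_i ∧ dx_j = -dx_j ∧ dx_i and dx_i ∧ dx_i = 0. For each pair (i, j) with i < j, the coefficient of dx_i ∧ dx_j in alpha ∧ beta is (alpha_i * beta_j - alpha_j * beta_i). Collecting: alpha ∧ beta = (3*y) dx ∧ dy.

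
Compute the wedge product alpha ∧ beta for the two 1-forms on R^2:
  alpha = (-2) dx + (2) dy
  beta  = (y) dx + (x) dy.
alpha ∧ beta = (-2*x - 2*y) dx ∧ dy

Distribute the wedge, using dx_i ∧ dx_j = -dx_j ∧ dx_i and dx_i ∧ dx_i = 0. For each pair (i, j) with i < j, the coefficient of dx_i ∧ dx_j in alpha ∧ beta is (alpha_i * beta_j - alpha_j * beta_i). Collecting: alpha ∧ beta = (-2*x - 2*y) dx ∧ dy.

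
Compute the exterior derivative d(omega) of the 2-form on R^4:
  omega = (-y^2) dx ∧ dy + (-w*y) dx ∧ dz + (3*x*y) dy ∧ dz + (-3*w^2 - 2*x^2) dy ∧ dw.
d(omega) = (w + 3*y) dx ∧ dy ∧ dz + (-y) dx ∧ dz ∧ dw + (-4*x) dx ∧ dy ∧ dw

For a 2-form omega = sum_{i<j} g_{ij} dx_i ∧ dx_j, the exterior derivative is
  d(omega) = sum_{i<j} d(g_{ij}) ∧ dx_i ∧ dx_j = sum_{i<j, k} (∂g_{ij}/∂x_k) dx_k ∧ dx_i ∧ dx_j.
Expand each term, using dx_k ∧ dx_i ∧ dx_j = sgn(permutation) dx_{(a)} ∧ dx_{(b)} ∧ dx_{(c)} with (a < b < c) sorted:
  d(-w*y) includes (∂/∂y)(-w*y) dy = (-w) dy, which multiplied by dx ∧ dz gives (w) dx ∧ dy ∧ dz
  d(-w*y) includes (∂/∂w)(-w*y) dw = (-y) dw, which multiplied by dx ∧ dz gives (-y) dx ∧ dz ∧ dw
  d(3*x*y) includes (∂/∂x)(3*x*y) dx = (3*y) dx, which multiplied by dy ∧ dz gives (3*y) dx ∧ dy ∧ dz
  d(-3*w^2 - 2*x^2) includes (∂/∂x)(-3*w^2 - 2*x^2) dx = (-4*x) dx, which multiplied by dy ∧ dw gives (-4*x) dx ∧ dy ∧ dw
Collecting like 3-forms: d(omega) = (w + 3*y) dx ∧ dy ∧ dz + (-y) dx ∧ dz ∧ dw + (-4*x) dx ∧ dy ∧ dw.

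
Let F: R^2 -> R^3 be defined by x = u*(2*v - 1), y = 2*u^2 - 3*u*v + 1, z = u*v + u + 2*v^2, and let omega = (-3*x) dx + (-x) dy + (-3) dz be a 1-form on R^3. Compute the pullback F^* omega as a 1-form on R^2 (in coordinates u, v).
F^* omega = (-8*u^2*v + 4*u^2 - 6*u*v^2 + 9*u*v - 3*u - 3*v - 3) du + (-6*u^2*v + 3*u^2 - 3*u - 12*v) dv

Using F^*(f dg) = (f ∘ F) d(g ∘ F), substitute each coordinate x_i by F_i(u, v) in f_i, and replace dx_i by d F_i = (∂F_i/∂u) du + (∂F_i/∂v) dv.
  For the x component: f_1(F) = 3*u*(1 - 2*v); d F_1 = (2*v - 1) du + (2*u) dv
  For the y component: f_2(F) = u*(1 - 2*v); d F_2 = (4*u - 3*v) du + (-3*u) dv
  For the z component: f_3(F) = -3; d F_3 = (v + 1) du + (u + 4*v) dv
Combining and collecting du, dv coefficients:
  coeff of du: -8*u^2*v + 4*u^2 - 6*u*v^2 + 9*u*v - 3*u - 3*v - 3
  coeff of dv: -6*u^2*v + 3*u^2 - 3*u - 12*v
F^* omega = (-8*u^2*v + 4*u^2 - 6*u*v^2 + 9*u*v - 3*u - 3*v - 3) du + (-6*u^2*v + 3*u^2 - 3*u - 12*v) dv.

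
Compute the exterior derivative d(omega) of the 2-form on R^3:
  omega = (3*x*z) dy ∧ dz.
d(omega) = (3*z) dx ∧ dy ∧ dz

For a 2-form omega = sum_{i<j} g_{ij} dx_i ∧ dx_j, the exterior derivative is
  d(omega) = sum_{i<j} d(g_{ij}) ∧ dx_i ∧ dx_j = sum_{i<j, k} (∂g_{ij}/∂x_k) dx_k ∧ dx_i ∧ dx_j.
Expand each term, using dx_k ∧ dx_i ∧ dx_j = sgn(permutation) dx_{(a)} ∧ dx_{(b)} ∧ dx_{(c)} with (a < b < c) sorted:
  d(3*x*z) includes (∂/∂x)(3*x*z) dx = (3*z) dx, which multiplied by dy ∧ dz gives (3*z) dx ∧ dy ∧ dz
Collecting like 3-forms: d(omega) = (3*z) dx ∧ dy ∧ dz.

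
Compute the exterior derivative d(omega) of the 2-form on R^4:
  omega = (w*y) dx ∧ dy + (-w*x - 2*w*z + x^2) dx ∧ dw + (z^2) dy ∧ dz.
d(omega) = (y) dx ∧ dy ∧ dw + (2*w) dx ∧ dz ∧ dw

For a 2-form omega = sum_{i<j} g_{ij} dx_i ∧ dx_j, the exterior derivative is
  d(omega) = sum_{i<j} d(g_{ij}) ∧ dx_i ∧ dx_j = sum_{i<j, k} (∂g_{ij}/∂x_k) dx_k ∧ dx_i ∧ dx_j.
Expand each term, using dx_k ∧ dx_i ∧ dx_j = sgn(permutation) dx_{(a)} ∧ dx_{(b)} ∧ dx_{(c)} with (a < b < c) sorted:
  d(w*y) includes (∂/∂w)(w*y) dw = (y) dw, which multiplied by dx ∧ dy gives (y) dx ∧ dy ∧ dw
  d(-w*x - 2*w*z + x^2) includes (∂/∂z)(-w*x - 2*w*z + x^2) dz = (-2*w) dz, which multiplied by dx ∧ dw gives (2*w) dx ∧ dz ∧ dw
Collecting like 3-forms: d(omega) = (y) dx ∧ dy ∧ dw + (2*w) dx ∧ dz ∧ dw.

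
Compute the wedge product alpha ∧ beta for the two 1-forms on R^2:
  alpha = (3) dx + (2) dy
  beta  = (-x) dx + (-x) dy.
alpha ∧ beta = (-x) dx ∧ dy

Distribute the wedge, using dx_i ∧ dx_j = -dx_j ∧ dx_i and dx_i ∧ dx_i = 0. For each pair (i, j) with i < j, the coefficient of dx_i ∧ dx_j in alpha ∧ beta is (alpha_i * beta_j - alpha_j * beta_i). Collecting: alpha ∧ beta = (-x) dx ∧ dy.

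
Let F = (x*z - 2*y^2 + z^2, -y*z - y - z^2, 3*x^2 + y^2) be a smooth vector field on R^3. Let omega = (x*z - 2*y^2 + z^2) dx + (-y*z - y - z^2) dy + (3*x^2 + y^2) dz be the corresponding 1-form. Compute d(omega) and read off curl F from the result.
d(omega) = (3*y + 2*z) dy ∧ dz + (-5*x + 2*z) dz ∧ dx + (4*y) dx ∧ dy; curl F = (3*y + 2*z, -5*x + 2*z, 4*y)

d omega = sum_{i<j} (∂f_j/∂x_i - ∂f_i/∂x_j) dx_i ∧ dx_j. Under the identification (dy ∧ dz, dz ∧ dx, dx ∧ dy) ↔ (e_x, e_y, e_z), the coefficients are exactly the components of curl F. Compute:
  ∂R/∂y - ∂Q/∂z = (2*y) - (-y - 2*z) = 3*y + 2*z
  ∂P/∂z - ∂R/∂x = (x + 2*z) - (6*x) = -5*x + 2*z
  ∂Q/∂x - ∂P/∂y = (0) - (-4*y) = 4*y.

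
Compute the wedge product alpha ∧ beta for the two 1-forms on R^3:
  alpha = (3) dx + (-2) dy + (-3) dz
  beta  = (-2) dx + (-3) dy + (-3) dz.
alpha ∧ beta = (-13) dx ∧ dy + (-15) dx ∧ dz + (-3) dy ∧ dz

Distribute the wedge, using dx_i ∧ dx_j = -dx_j ∧ dx_i and dx_i ∧ dx_i = 0. For each pair (i, j) with i < j, the coefficient of dx_i ∧ dx_j in alpha ∧ beta is (alpha_i * beta_j - alpha_j * beta_i). Collecting: alpha ∧ beta = (-13) dx ∧ dy + (-15) dx ∧ dz + (-3) dy ∧ dz.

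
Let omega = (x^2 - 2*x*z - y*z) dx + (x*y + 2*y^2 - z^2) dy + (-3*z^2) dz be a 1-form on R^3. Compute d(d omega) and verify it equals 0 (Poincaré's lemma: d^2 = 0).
d(d omega) = 0

Step 1: d omega = sum_{i<j} (∂f_j/∂x_i - ∂f_i/∂x_j) dx_i ∧ dx_j:
  coeff of dx ∧ dy: y + z
  coeff of dx ∧ dz: 2*x + y
  coeff of dy ∧ dz: 2*z
Step 2: Apply d again to each 2-form coefficient. The only possible 3-form in R^3 is dx ∧ dy ∧ dz, with coefficient
  ∂(coeff of dy∧dz)/∂x - ∂(coeff of dx∧dz)/∂y + ∂(coeff of dx∧dy)/∂z
  = ∂/∂x (2*z) - ∂/∂y (2*x + y) + ∂/∂z (y + z).
Each of these terms simplifies to sums of mixed partials that cancel in pairs. The result is 0 (by equality of mixed partials for smooth functions — Schwarz / Clairaut).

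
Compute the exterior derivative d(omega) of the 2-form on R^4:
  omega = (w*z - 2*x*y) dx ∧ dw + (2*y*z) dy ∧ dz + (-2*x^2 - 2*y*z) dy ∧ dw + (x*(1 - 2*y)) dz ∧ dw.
d(omega) = (-2*x) dx ∧ dy ∧ dw + (-w - 2*y + 1) dx ∧ dz ∧ dw + (-2*x + 2*y) dy ∧ dz ∧ dw

For a 2-form omega = sum_{i<j} g_{ij} dx_i ∧ dx_j, the exterior derivative is
  d(omega) = sum_{i<j} d(g_{ij}) ∧ dx_i ∧ dx_j = sum_{i<j, k} (∂g_{ij}/∂x_k) dx_k ∧ dx_i ∧ dx_j.
Expand each term, using dx_k ∧ dx_i ∧ dx_j = sgn(permutation) dx_{(a)} ∧ dx_{(b)} ∧ dx_{(c)} with (a < b < c) sorted:
  d(w*z - 2*x*y) includes (∂/∂y)(w*z - 2*x*y) dy = (-2*x) dy, which multiplied by dx ∧ dw gives (2*x) dx ∧ dy ∧ dw
  d(w*z - 2*x*y) includes (∂/∂z)(w*z - 2*x*y) dz = (w) dz, which multiplied by dx ∧ dw gives (-w) dx ∧ dz ∧ dw
  d(-2*x^2 - 2*y*z) includes (∂/∂x)(-2*x^2 - 2*y*z) dx = (-4*x) dx, which multiplied by dy ∧ dw gives (-4*x) dx ∧ dy ∧ dw
  d(-2*x^2 - 2*y*z) includes (∂/∂z)(-2*x^2 - 2*y*z) dz = (-2*y) dz, which multiplied by dy ∧ dw gives (2*y) dy ∧ dz ∧ dw
  d(x*(1 - 2*y)) includes (∂/∂x)(x*(1 - 2*y)) dx = (1 - 2*y) dx, which multiplied by dz ∧ dw gives (1 - 2*y) dx ∧ dz ∧ dw
  d(x*(1 - 2*y)) includes (∂/∂y)(x*(1 - 2*y)) dy = (-2*x) dy, which multiplied by dz ∧ dw gives (-2*x) dy ∧ dz ∧ dw
Collecting like 3-forms: d(omega) = (-2*x) dx ∧ dy ∧ dw + (-w - 2*y + 1) dx ∧ dz ∧ dw + (-2*x + 2*y) dy ∧ dz ∧ dw.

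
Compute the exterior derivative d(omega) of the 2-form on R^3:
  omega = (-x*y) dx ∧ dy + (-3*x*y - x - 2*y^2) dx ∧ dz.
d(omega) = (3*x + 4*y) dx ∧ dy ∧ dz

For a 2-form omega = sum_{i<j} g_{ij} dx_i ∧ dx_j, the exterior derivative is
  d(omega) = sum_{i<j} d(g_{ij}) ∧ dx_i ∧ dx_j = sum_{i<j, k} (∂g_{ij}/∂x_k) dx_k ∧ dx_i ∧ dx_j.
Expand each term, using dx_k ∧ dx_i ∧ dx_j = sgn(permutation) dx_{(a)} ∧ dx_{(b)} ∧ dx_{(c)} with (a < b < c) sorted:
  d(-3*x*y - x - 2*y^2) includes (∂/∂y)(-3*x*y - x - 2*y^2) dy = (-3*x - 4*y) dy, which multiplied by dx ∧ dz gives (3*x + 4*y) dx ∧ dy ∧ dz
Collecting like 3-forms: d(omega) = (3*x + 4*y) dx ∧ dy ∧ dz.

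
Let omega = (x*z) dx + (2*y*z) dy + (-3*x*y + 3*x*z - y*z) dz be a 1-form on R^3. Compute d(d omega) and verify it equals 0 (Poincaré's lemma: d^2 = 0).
d(d omega) = 0

Step 1: d omega = sum_{i<j} (∂f_j/∂x_i - ∂f_i/∂x_j) dx_i ∧ dx_j:
  coeff of dx ∧ dy: 0
  coeff of dx ∧ dz: -x - 3*y + 3*z
  coeff of dy ∧ dz: -3*x - 2*y - z
Step 2: Apply d again to each 2-form coefficient. The only possible 3-form in R^3 is dx ∧ dy ∧ dz, with coefficient
  ∂(coeff of dy∧dz)/∂x - ∂(coeff of dx∧dz)/∂y + ∂(coeff of dx∧dy)/∂z
  = ∂/∂x (-3*x - 2*y - z) - ∂/∂y (-x - 3*y + 3*z) + ∂/∂z (0).
Each of these terms simplifies to sums of mixed partials that cancel in pairs. The result is 0 (by equality of mixed partials for smooth functions — Schwarz / Clairaut).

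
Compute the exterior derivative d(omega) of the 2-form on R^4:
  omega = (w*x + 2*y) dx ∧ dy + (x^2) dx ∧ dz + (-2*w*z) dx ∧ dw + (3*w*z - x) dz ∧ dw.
d(omega) = (x) dx ∧ dy ∧ dw + (2*w - 1) dx ∧ dz ∧ dw

For a 2-form omega = sum_{i<j} g_{ij} dx_i ∧ dx_j, the exterior derivative is
  d(omega) = sum_{i<j} d(g_{ij}) ∧ dx_i ∧ dx_j = sum_{i<j, k} (∂g_{ij}/∂x_k) dx_k ∧ dx_i ∧ dx_j.
Expand each term, using dx_k ∧ dx_i ∧ dx_j = sgn(permutation) dx_{(a)} ∧ dx_{(b)} ∧ dx_{(c)} with (a < b < c) sorted:
  d(w*x + 2*y) includes (∂/∂w)(w*x + 2*y) dw = (x) dw, which multiplied by dx ∧ dy gives (x) dx ∧ dy ∧ dw
  d(-2*w*z) includes (∂/∂z)(-2*w*z) dz = (-2*w) dz, which multiplied by dx ∧ dw gives (2*w) dx ∧ dz ∧ dw
  d(3*w*z - x) includes (∂/∂x)(3*w*z - x) dx = (-1) dx, which multiplied by dz ∧ dw gives (-1) dx ∧ dz ∧ dw
Collecting like 3-forms: d(omega) = (x) dx ∧ dy ∧ dw + (2*w - 1) dx ∧ dz ∧ dw.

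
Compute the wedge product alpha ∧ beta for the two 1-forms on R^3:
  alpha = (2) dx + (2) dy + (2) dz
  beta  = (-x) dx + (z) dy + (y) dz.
alpha ∧ beta = (2*x + 2*z) dx ∧ dy + (2*x + 2*y) dx ∧ dz + (2*y - 2*z) dy ∧ dz

Distribute the wedge, using dx_i ∧ dx_j = -dx_j ∧ dx_i and dx_i ∧ dx_i = 0. For each pair (i, j) with i < j, the coefficient of dx_i ∧ dx_j in alpha ∧ beta is (alpha_i * beta_j - alpha_j * beta_i). Collecting: alpha ∧ beta = (2*x + 2*z) dx ∧ dy + (2*x + 2*y) dx ∧ dz + (2*y - 2*z) dy ∧ dz.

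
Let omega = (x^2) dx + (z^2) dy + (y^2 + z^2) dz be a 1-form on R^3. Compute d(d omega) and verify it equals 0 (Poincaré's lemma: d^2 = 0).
d(d omega) = 0

Step 1: d omega = sum_{i<j} (∂f_j/∂x_i - ∂f_i/∂x_j) dx_i ∧ dx_j:
  coeff of dx ∧ dy: 0
  coeff of dx ∧ dz: 0
  coeff of dy ∧ dz: 2*y - 2*z
Step 2: Apply d again to each 2-form coefficient. The only possible 3-form in R^3 is dx ∧ dy ∧ dz, with coefficient
  ∂(coeff of dy∧dz)/∂x - ∂(coeff of dx∧dz)/∂y + ∂(coeff of dx∧dy)/∂z
  = ∂/∂x (2*y - 2*z) - ∂/∂y (0) + ∂/∂z (0).
Each of these terms simplifies to sums of mixed partials that cancel in pairs. The result is 0 (by equality of mixed partials for smooth functions — Schwarz / Clairaut).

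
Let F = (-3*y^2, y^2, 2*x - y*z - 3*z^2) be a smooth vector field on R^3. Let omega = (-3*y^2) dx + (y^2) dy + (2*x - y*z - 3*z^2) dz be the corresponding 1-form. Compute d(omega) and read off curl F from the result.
d(omega) = (-z) dy ∧ dz + (-2) dz ∧ dx + (6*y) dx ∧ dy; curl F = (-z, -2, 6*y)

d omega = sum_{i<j} (∂f_j/∂x_i - ∂f_i/∂x_j) dx_i ∧ dx_j. Under the identification (dy ∧ dz, dz ∧ dx, dx ∧ dy) ↔ (e_x, e_y, e_z), the coefficients are exactly the components of curl F. Compute:
  ∂R/∂y - ∂Q/∂z = (-z) - (0) = -z
  ∂P/∂z - ∂R/∂x = (0) - (2) = -2
  ∂Q/∂x - ∂P/∂y = (0) - (-6*y) = 6*y.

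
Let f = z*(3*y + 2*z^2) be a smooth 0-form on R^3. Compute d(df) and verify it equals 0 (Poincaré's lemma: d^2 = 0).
d(df) = 0

Step 1: df = sum_i (∂f/∂x_i) dx_i = (0) dx + (3*z) dy + (3*y + 6*z^2) dz.
Step 2: Apply d again. Using the 1-form formula, the coefficient of dx ∧ dy in d(df) is ∂^2 f/∂x ∂y - ∂^2 f/∂y ∂x = (0) - (0) = 0 (equality of mixed partials for smooth f).
Similarly for dx ∧ dz and dy ∧ dz — all coefficients vanish. So d(df) = 0.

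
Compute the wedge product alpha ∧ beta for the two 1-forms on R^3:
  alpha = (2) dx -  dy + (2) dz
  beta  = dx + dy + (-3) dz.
alpha ∧ beta = (3) dx ∧ dy + (-8) dx ∧ dz + (1) dy ∧ dz

Distribute the wedge, using dx_i ∧ dx_j = -dx_j ∧ dx_i and dx_i ∧ dx_i = 0. For each pair (i, j) with i < j, the coefficient of dx_i ∧ dx_j in alpha ∧ beta is (alpha_i * beta_j - alpha_j * beta_i). Collecting: alpha ∧ beta = (3) dx ∧ dy + (-8) dx ∧ dz + (1) dy ∧ dz.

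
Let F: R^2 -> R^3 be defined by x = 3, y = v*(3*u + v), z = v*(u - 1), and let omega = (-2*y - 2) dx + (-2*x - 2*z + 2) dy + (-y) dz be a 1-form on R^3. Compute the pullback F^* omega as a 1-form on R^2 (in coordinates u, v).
F^* omega = (v*(-9*u*v - v^2 + 6*v - 12)) du + (-9*u^2*v - 5*u*v^2 + 9*u*v - 12*u + 5*v^2 - 8*v) dv

Using F^*(f dg) = (f ∘ F) d(g ∘ F), substitute each coordinate x_i by F_i(u, v) in f_i, and replace dx_i by d F_i = (∂F_i/∂u) du + (∂F_i/∂v) dv.
  For the x component: f_1(F) = -6*u*v - 2*v^2 - 2; d F_1 = (0) du + (0) dv
  For the y component: f_2(F) = -2*u*v + 2*v - 4; d F_2 = (3*v) du + (3*u + 2*v) dv
  For the z component: f_3(F) = v*(-3*u - v); d F_3 = (v) du + (u - 1) dv
Combining and collecting du, dv coefficients:
  coeff of du: v*(-9*u*v - v^2 + 6*v - 12)
  coeff of dv: -9*u^2*v - 5*u*v^2 + 9*u*v - 12*u + 5*v^2 - 8*v
F^* omega = (v*(-9*u*v - v^2 + 6*v - 12)) du + (-9*u^2*v - 5*u*v^2 + 9*u*v - 12*u + 5*v^2 - 8*v) dv.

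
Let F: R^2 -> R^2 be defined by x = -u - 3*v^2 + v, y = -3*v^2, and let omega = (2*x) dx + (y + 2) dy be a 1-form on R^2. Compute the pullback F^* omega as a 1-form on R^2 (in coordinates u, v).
F^* omega = (2*u + 6*v^2 - 2*v) du + (12*u*v - 2*u + 54*v^3 - 18*v^2 - 10*v) dv

Using F^*(f dg) = (f ∘ F) d(g ∘ F), substitute each coordinate x_i by F_i(u, v) in f_i, and replace dx_i by d F_i = (∂F_i/∂u) du + (∂F_i/∂v) dv.
  For the x component: f_1(F) = -2*u - 6*v^2 + 2*v; d F_1 = (-1) du + (1 - 6*v) dv
  For the y component: f_2(F) = 2 - 3*v^2; d F_2 = (0) du + (-6*v) dv
Combining and collecting du, dv coefficients:
  coeff of du: 2*u + 6*v^2 - 2*v
  coeff of dv: 12*u*v - 2*u + 54*v^3 - 18*v^2 - 10*v
F^* omega = (2*u + 6*v^2 - 2*v) du + (12*u*v - 2*u + 54*v^3 - 18*v^2 - 10*v) dv.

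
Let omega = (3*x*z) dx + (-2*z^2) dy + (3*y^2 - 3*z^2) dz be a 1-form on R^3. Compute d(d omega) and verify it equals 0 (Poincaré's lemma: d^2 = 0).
d(d omega) = 0

Step 1: d omega = sum_{i<j} (∂f_j/∂x_i - ∂f_i/∂x_j) dx_i ∧ dx_j:
  coeff of dx ∧ dy: 0
  coeff of dx ∧ dz: -3*x
  coeff of dy ∧ dz: 6*y + 4*z
Step 2: Apply d again to each 2-form coefficient. The only possible 3-form in R^3 is dx ∧ dy ∧ dz, with coefficient
  ∂(coeff of dy∧dz)/∂x - ∂(coeff of dx∧dz)/∂y + ∂(coeff of dx∧dy)/∂z
  = ∂/∂x (6*y + 4*z) - ∂/∂y (-3*x) + ∂/∂z (0).
Each of these terms simplifies to sums of mixed partials that cancel in pairs. The result is 0 (by equality of mixed partials for smooth functions — Schwarz / Clairaut).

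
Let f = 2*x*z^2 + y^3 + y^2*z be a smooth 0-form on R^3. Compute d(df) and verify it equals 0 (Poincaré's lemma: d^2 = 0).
d(df) = 0

Step 1: df = sum_i (∂f/∂x_i) dx_i = (2*z^2) dx + (y*(3*y + 2*z)) dy + (4*x*z + y^2) dz.
Step 2: Apply d again. Using the 1-form formula, the coefficient of dx ∧ dy in d(df) is ∂^2 f/∂x ∂y - ∂^2 f/∂y ∂x = (0) - (0) = 0 (equality of mixed partials for smooth f).
Similarly for dx ∧ dz and dy ∧ dz — all coefficients vanish. So d(df) = 0.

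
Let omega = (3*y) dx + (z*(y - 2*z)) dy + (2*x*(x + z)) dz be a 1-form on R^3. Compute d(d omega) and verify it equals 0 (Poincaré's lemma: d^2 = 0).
d(d omega) = 0

Step 1: d omega = sum_{i<j} (∂f_j/∂x_i - ∂f_i/∂x_j) dx_i ∧ dx_j:
  coeff of dx ∧ dy: -3
  coeff of dx ∧ dz: 4*x + 2*z
  coeff of dy ∧ dz: -y + 4*z
Step 2: Apply d again to each 2-form coefficient. The only possible 3-form in R^3 is dx ∧ dy ∧ dz, with coefficient
  ∂(coeff of dy∧dz)/∂x - ∂(coeff of dx∧dz)/∂y + ∂(coeff of dx∧dy)/∂z
  = ∂/∂x (-y + 4*z) - ∂/∂y (4*x + 2*z) + ∂/∂z (-3).
Each of these terms simplifies to sums of mixed partials that cancel in pairs. The result is 0 (by equality of mixed partials for smooth functions — Schwarz / Clairaut).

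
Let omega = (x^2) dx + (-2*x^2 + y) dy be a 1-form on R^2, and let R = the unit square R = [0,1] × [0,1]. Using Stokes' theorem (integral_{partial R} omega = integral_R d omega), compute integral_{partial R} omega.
integral_(partial R) omega = -2

Stokes: integral_partial_R omega = integral_R d omega with d omega = (∂Q/∂x - ∂P/∂y) dx ∧ dy.
  ∂Q/∂x = -4*x
  ∂P/∂y = 0
  integrand = ∂Q/∂x - ∂P/∂y = -4*x.
Integrating over R: integral_0^1 integral_0^1 (-4*x) dx dy = -2.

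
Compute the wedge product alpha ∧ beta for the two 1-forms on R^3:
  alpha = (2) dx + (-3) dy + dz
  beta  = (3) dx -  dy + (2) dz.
alpha ∧ beta = (7) dx ∧ dy + (1) dx ∧ dz + (-5) dy ∧ dz

Distribute the wedge, using dx_i ∧ dx_j = -dx_j ∧ dx_i and dx_i ∧ dx_i = 0. For each pair (i, j) with i < j, the coefficient of dx_i ∧ dx_j in alpha ∧ beta is (alpha_i * beta_j - alpha_j * beta_i). Collecting: alpha ∧ beta = (7) dx ∧ dy + (1) dx ∧ dz + (-5) dy ∧ dz.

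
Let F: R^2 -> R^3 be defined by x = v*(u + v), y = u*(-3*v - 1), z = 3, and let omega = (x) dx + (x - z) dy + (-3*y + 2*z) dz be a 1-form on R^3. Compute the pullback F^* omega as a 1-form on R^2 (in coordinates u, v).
F^* omega = (-2*u*v^2 - u*v - 2*v^3 - v^2 + 9*v + 3) du + (-2*u^2*v + 9*u + 2*v^3) dv

Using F^*(f dg) = (f ∘ F) d(g ∘ F), substitute each coordinate x_i by F_i(u, v) in f_i, and replace dx_i by d F_i = (∂F_i/∂u) du + (∂F_i/∂v) dv.
  For the x component: f_1(F) = v*(u + v); d F_1 = (v) du + (u + 2*v) dv
  For the y component: f_2(F) = u*v + v^2 - 3; d F_2 = (-3*v - 1) du + (-3*u) dv
  For the z component: f_3(F) = 9*u*v + 3*u + 6; d F_3 = (0) du + (0) dv
Combining and collecting du, dv coefficients:
  coeff of du: -2*u*v^2 - u*v - 2*v^3 - v^2 + 9*v + 3
  coeff of dv: -2*u^2*v + 9*u + 2*v^3
F^* omega = (-2*u*v^2 - u*v - 2*v^3 - v^2 + 9*v + 3) du + (-2*u^2*v + 9*u + 2*v^3) dv.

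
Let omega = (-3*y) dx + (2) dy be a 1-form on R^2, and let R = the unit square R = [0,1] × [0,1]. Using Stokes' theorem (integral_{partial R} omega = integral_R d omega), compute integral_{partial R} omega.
integral_(partial R) omega = 3

Stokes: integral_partial_R omega = integral_R d omega with d omega = (∂Q/∂x - ∂P/∂y) dx ∧ dy.
  ∂Q/∂x = 0
  ∂P/∂y = -3
  integrand = ∂Q/∂x - ∂P/∂y = 3.
Integrating over R: integral_0^1 integral_0^1 (3) dx dy = 3.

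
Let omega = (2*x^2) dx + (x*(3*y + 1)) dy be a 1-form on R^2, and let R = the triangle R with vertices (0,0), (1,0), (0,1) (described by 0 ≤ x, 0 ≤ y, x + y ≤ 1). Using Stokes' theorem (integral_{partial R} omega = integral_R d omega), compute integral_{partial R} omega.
integral_(partial R) omega = 1

Stokes: integral_partial_R omega = integral_R d omega with d omega = (∂Q/∂x - ∂P/∂y) dx ∧ dy.
  ∂Q/∂x = 3*y + 1
  ∂P/∂y = 0
  integrand = ∂Q/∂x - ∂P/∂y = 3*y + 1.
Integrating over R: integral_0^1 integral_0^{1-x} (3*y + 1) dy dx = 1.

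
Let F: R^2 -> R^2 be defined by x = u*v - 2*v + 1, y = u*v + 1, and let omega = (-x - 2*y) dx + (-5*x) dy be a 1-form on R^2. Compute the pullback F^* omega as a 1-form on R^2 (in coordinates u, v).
F^* omega = (4*v*(-2*u*v + 3*v - 2)) du + (-8*u^2*v + 18*u*v - 8*u - 4*v + 6) dv

Using F^*(f dg) = (f ∘ F) d(g ∘ F), substitute each coordinate x_i by F_i(u, v) in f_i, and replace dx_i by d F_i = (∂F_i/∂u) du + (∂F_i/∂v) dv.
  For the x component: f_1(F) = -3*u*v + 2*v - 3; d F_1 = (v) du + (u - 2) dv
  For the y component: f_2(F) = -5*u*v + 10*v - 5; d F_2 = (v) du + (u) dv
Combining and collecting du, dv coefficients:
  coeff of du: 4*v*(-2*u*v + 3*v - 2)
  coeff of dv: -8*u^2*v + 18*u*v - 8*u - 4*v + 6
F^* omega = (4*v*(-2*u*v + 3*v - 2)) du + (-8*u^2*v + 18*u*v - 8*u - 4*v + 6) dv.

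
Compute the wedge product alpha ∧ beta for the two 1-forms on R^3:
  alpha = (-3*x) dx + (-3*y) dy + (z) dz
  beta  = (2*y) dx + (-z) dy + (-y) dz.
alpha ∧ beta = (3*x*z + 6*y^2) dx ∧ dy + (y*(3*x - 2*z)) dx ∧ dz + (3*y^2 + z^2) dy ∧ dz

Distribute the wedge, using dx_i ∧ dx_j = -dx_j ∧ dx_i and dx_i ∧ dx_i = 0. For each pair (i, j) with i < j, the coefficient of dx_i ∧ dx_j in alpha ∧ beta is (alpha_i * beta_j - alpha_j * beta_i). Collecting: alpha ∧ beta = (3*x*z + 6*y^2) dx ∧ dy + (y*(3*x - 2*z)) dx ∧ dz + (3*y^2 + z^2) dy ∧ dz.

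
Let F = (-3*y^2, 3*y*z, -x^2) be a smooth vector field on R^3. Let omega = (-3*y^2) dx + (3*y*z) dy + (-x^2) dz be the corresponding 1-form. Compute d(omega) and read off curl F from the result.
d(omega) = (-3*y) dy ∧ dz + (2*x) dz ∧ dx + (6*y) dx ∧ dy; curl F = (-3*y, 2*x, 6*y)

d omega = sum_{i<j} (∂f_j/∂x_i - ∂f_i/∂x_j) dx_i ∧ dx_j. Under the identification (dy ∧ dz, dz ∧ dx, dx ∧ dy) ↔ (e_x, e_y, e_z), the coefficients are exactly the components of curl F. Compute:
  ∂R/∂y - ∂Q/∂z = (0) - (3*y) = -3*y
  ∂P/∂z - ∂R/∂x = (0) - (-2*x) = 2*x
  ∂Q/∂x - ∂P/∂y = (0) - (-6*y) = 6*y.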